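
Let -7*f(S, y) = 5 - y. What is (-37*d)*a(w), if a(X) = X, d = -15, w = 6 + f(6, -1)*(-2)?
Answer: 29970/7 ≈ 4281.4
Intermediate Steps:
f(S, y) = -5/7 + y/7 (f(S, y) = -(5 - y)/7 = -5/7 + y/7)
w = 54/7 (w = 6 + (-5/7 + (⅐)*(-1))*(-2) = 6 + (-5/7 - ⅐)*(-2) = 6 - 6/7*(-2) = 6 + 12/7 = 54/7 ≈ 7.7143)
(-37*d)*a(w) = -37*(-15)*(54/7) = 555*(54/7) = 29970/7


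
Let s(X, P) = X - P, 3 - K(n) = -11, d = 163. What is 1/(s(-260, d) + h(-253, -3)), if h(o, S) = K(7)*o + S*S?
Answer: -1/3956 ≈ -0.00025278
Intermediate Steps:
K(n) = 14 (K(n) = 3 - 1*(-11) = 3 + 11 = 14)
h(o, S) = S² + 14*o (h(o, S) = 14*o + S*S = 14*o + S² = S² + 14*o)
1/(s(-260, d) + h(-253, -3)) = 1/((-260 - 1*163) + ((-3)² + 14*(-253))) = 1/((-260 - 163) + (9 - 3542)) = 1/(-423 - 3533) = 1/(-3956) = -1/3956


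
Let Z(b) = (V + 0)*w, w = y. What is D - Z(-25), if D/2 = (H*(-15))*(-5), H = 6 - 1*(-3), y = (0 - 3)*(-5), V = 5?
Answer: 1275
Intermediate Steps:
y = 15 (y = -3*(-5) = 15)
w = 15
H = 9 (H = 6 + 3 = 9)
D = 1350 (D = 2*((9*(-15))*(-5)) = 2*(-135*(-5)) = 2*675 = 1350)
Z(b) = 75 (Z(b) = (5 + 0)*15 = 5*15 = 75)
D - Z(-25) = 1350 - 1*75 = 1350 - 75 = 1275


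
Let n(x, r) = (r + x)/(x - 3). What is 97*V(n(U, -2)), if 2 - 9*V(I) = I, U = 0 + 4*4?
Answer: 388/39 ≈ 9.9487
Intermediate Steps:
U = 16 (U = 0 + 16 = 16)
n(x, r) = (r + x)/(-3 + x)
V(I) = 2/9 - I/9
97*V(n(U, -2)) = 97*(2/9 - (-2 + 16)/(9*(-3 + 16))) = 97*(2/9 - 14/(9*13)) = 97*(2/9 - 14/117) = 97*(4/39) = 388/39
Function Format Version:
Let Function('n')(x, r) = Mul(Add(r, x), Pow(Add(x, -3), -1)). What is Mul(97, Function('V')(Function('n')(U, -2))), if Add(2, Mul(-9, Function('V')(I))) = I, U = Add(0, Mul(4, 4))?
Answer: Rational(388, 39) ≈ 9.9487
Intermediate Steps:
U = 16 (U = Add(0, 16) = 16)
Function('n')(x, r) = Mul(Pow(Add(-3, x), -1), Add(r, x)) (Function('n')(x, r) = Mul(Add(r, x), Pow(Add(-3, x), -1)) = Mul(Pow(Add(-3, x), -1), Add(r, x)))
Function('V')(I) = Add(Rational(2, 9), Mul(Rational(-1, 9), I))
Mul(97, Function('V')(Function('n')(U, -2))) = Mul(97, Add(Rational(2, 9), Mul(Rational(-1, 9), Mul(Pow(Add(-3, 16), -1), Add(-2, 16))))) = Mul(97, Add(Rational(2, 9), Mul(Rational(-1, 9), Mul(Pow(13, -1), 14)))) = Mul(97, Add(Rational(2, 9), Mul(Rational(-1, 9), Mul(Rational(1, 13), 14)))) = Mul(97, Add(Rational(2, 9), Mul(Rational(-1, 9), Rational(14, 13)))) = Mul(97, Add(Rational(2, 9), Rational(-14, 117))) = Mul(97, Rational(4, 39)) = Rational(388, 39)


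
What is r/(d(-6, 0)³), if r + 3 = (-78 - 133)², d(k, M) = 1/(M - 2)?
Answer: -356144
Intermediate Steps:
d(k, M) = 1/(-2 + M)
r = 44518 (r = -3 + (-78 - 133)² = -3 + (-211)² = -3 + 44521 = 44518)
r/(d(-6, 0)³) = 44518/((1/(-2 + 0))³) = 44518/((1/(-2))³) = 44518/((-½)³) = 44518/(-⅛) = 44518*(-8) = -356144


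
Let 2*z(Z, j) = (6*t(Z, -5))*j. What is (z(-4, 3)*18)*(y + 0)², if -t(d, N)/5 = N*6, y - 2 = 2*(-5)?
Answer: 1555200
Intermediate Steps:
y = -8 (y = 2 + 2*(-5) = 2 - 10 = -8)
t(d, N) = -30*N (t(d, N) = -5*N*6 = -30*N)
z(Z, j) = 450*j (z(Z, j) = ((6*(-30*(-5)))*j)/2 = ((6*150)*j)/2 = (900*j)/2 = 450*j)
(z(-4, 3)*18)*(y + 0)² = ((450*3)*18)*(-8 + 0)² = (1350*18)*(-8)² = 24300*64 = 1555200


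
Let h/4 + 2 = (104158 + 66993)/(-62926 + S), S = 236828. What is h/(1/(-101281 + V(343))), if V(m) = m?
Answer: 35662001028/86951 ≈ 4.1014e+5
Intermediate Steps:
h = -353306/86951 (h = -8 + 4*((104158 + 66993)/(-62926 + 236828)) = -8 + 4*(171151/173902) = -8 + 342302/86951 = -353306/86951 ≈ -4.0633)
h/(1/(-101281 + V(343))) = -353306/(86951*(1/(-101281 + 343))) = -353306/(86951*(1/(-100938))) = -353306/(86951*(-1/100938)) = -353306/86951*(-100938) = 35662001028/86951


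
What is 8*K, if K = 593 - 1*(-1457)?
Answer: 16400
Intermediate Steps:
K = 2050 (K = 593 + 1457 = 2050)
8*K = 8*2050 = 16400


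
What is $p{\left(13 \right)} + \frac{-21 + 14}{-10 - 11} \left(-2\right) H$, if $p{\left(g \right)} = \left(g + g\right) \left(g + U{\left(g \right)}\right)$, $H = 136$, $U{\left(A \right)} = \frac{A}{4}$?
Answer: $\frac{1991}{6} \approx 331.83$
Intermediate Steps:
$U{\left(A \right)} = \frac{A}{4}$ ($U{\left(A \right)} = A \frac{1}{4} = \frac{A}{4}$)
$p{\left(g \right)} = \frac{5 g^{2}}{2}$ ($p{\left(g \right)} = \left(g + g\right) \left(g + \frac{g}{4}\right) = 2 g \frac{5 g}{4} = \frac{5 g^{2}}{2}$)
$p{\left(13 \right)} + \frac{-21 + 14}{-10 - 11} \left(-2\right) H = \frac{5 \cdot 13^{2}}{2} + \frac{-21 + 14}{-10 - 11} \left(-2\right) 136 = \frac{5}{2} \cdot 169 + - \frac{7}{-21} \left(-2\right) 136 = \frac{845}{2} + \left(-7\right) \left(- \frac{1}{21}\right) \left(-2\right) 136 = \frac{845}{2} + \frac{1}{3} \left(-2\right) 136 = \frac{845}{2} - \frac{272}{3} = \frac{1991}{6}$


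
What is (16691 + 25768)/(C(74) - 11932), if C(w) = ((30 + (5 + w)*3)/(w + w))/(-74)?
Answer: -465010968/130679531 ≈ -3.5584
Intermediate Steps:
C(w) = -(45 + 3*w)/(148*w) (C(w) = ((30 + (15 + 3*w))/((2*w)))*(-1/74) = ((45 + 3*w)*(1/(2*w)))*(-1/74) = ((45 + 3*w)/(2*w))*(-1/74) = -(45 + 3*w)/(148*w))
(16691 + 25768)/(C(74) - 11932) = (16691 + 25768)/((3/148)*(-15 - 1*74)/74 - 11932) = 42459/((3/148)*(1/74)*(-15 - 74) - 11932) = 42459/((3/148)*(1/74)*(-89) - 11932) = 42459/(-267/10952 - 11932) = 42459/(-130679531/10952) = 42459*(-10952/130679531) = -465010968/130679531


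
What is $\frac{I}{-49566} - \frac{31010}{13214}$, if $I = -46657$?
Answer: $- \frac{460258031}{327482562} \approx -1.4054$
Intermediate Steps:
$\frac{I}{-49566} - \frac{31010}{13214} = - \frac{46657}{-49566} - \frac{31010}{13214} = \left(-46657\right) \left(- \frac{1}{49566}\right) - \frac{15505}{6607} = \frac{46657}{49566} - \frac{15505}{6607} = - \frac{460258031}{327482562}$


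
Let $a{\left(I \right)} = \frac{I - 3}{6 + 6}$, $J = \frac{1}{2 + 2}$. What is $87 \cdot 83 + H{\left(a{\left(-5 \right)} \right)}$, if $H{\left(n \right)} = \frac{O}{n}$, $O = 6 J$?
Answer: $\frac{28875}{4} \approx 7218.8$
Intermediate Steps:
$J = \frac{1}{4} \approx 0.25$
$O = \frac{3}{2}$ ($O = 6 \cdot \frac{1}{4} = \frac{3}{2} \approx 1.5$)
$a{\left(I \right)} = - \frac{1}{4} + \frac{I}{12}$ ($a{\left(I \right)} = \frac{-3 + I}{12} = \left(-3 + I\right) \frac{1}{12} = - \frac{1}{4} + \frac{I}{12}$)
$H{\left(n \right)} = \frac{3}{2 n}$
$87 \cdot 83 + H{\left(a{\left(-5 \right)} \right)} = 87 \cdot 83 + \frac{3}{2 \left(- \frac{1}{4} + \frac{1}{12} \left(-5\right)\right)} = 7221 + \frac{3}{2 \left(- \frac{1}{4} - \frac{5}{12}\right)} = 7221 + \frac{3}{2 \left(- \frac{2}{3}\right)} = 7221 + \frac{3}{2} \left(- \frac{3}{2}\right) = 7221 - \frac{9}{4} = \frac{28875}{4}$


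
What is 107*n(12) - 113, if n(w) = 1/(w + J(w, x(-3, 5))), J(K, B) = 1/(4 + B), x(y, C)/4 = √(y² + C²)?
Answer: -7903131/75935 - 428*√34/75935 ≈ -104.11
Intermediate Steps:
x(y, C) = 4*√(C² + y²) (x(y, C) = 4*√(y² + C²) = 4*√(C² + y²))
n(w) = 1/(w + 1/(4 + 4*√34)) (n(w) = 1/(w + 1/(4 + 4*√(5² + (-3)²))) = 1/(w + 1/(4 + 4*√(25 + 9))) = 1/(w + 1/(4 + 4*√34)))
107*n(12) - 113 = 107*(4*(1 + √34)/(1 + 4*12*(1 + √34))) - 113 = 107*(4*(1 + √34)/(1 + (48 + 48*√34))) - 113 = 107*(4*(1 + √34)/(49 + 48*√34)) - 113 = 428*(1 + √34)/(49 + 48*√34) - 113 = -113 + 428*(1 + √34)/(49 + 48*√34)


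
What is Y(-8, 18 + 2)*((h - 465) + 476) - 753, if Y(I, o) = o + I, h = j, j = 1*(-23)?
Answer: -897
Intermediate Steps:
j = -23
h = -23
Y(I, o) = I + o
Y(-8, 18 + 2)*((h - 465) + 476) - 753 = (-8 + (18 + 2))*((-23 - 465) + 476) - 753 = (-8 + 20)*(-488 + 476) - 753 = 12*(-12) - 753 = -144 - 753 = -897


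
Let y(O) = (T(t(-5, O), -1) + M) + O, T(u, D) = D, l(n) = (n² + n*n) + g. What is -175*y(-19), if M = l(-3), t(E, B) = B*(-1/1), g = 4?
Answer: -350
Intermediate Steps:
l(n) = 4 + 2*n² (l(n) = (n² + n*n) + 4 = (n² + n²) + 4 = 2*n² + 4 = 4 + 2*n²)
t(E, B) = -B (t(E, B) = B*(-1*1) = B*(-1) = -B)
M = 22 (M = 4 + 2*(-3)² = 4 + 2*9 = 4 + 18 = 22)
y(O) = 21 + O (y(O) = (-1 + 22) + O = 21 + O)
-175*y(-19) = -175*(21 - 19) = -175*2 = -350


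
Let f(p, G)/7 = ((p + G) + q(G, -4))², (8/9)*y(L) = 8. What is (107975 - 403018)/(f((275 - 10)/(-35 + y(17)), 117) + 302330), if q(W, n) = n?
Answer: -28492724/36341369 ≈ -0.78403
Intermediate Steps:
y(L) = 9 (y(L) = (9/8)*8 = 9)
f(p, G) = 7*(-4 + G + p)² (f(p, G) = 7*((p + G) - 4)² = 7*((G + p) - 4)² = 7*(-4 + G + p)²)
(107975 - 403018)/(f((275 - 10)/(-35 + y(17)), 117) + 302330) = (107975 - 403018)/(7*(-4 + 117 + (275 - 10)/(-35 + 9))² + 302330) = -295043/(7*(-4 + 117 + 265/(-26))² + 302330) = -295043/(7*(-4 + 117 + 265*(-1/26))² + 302330) = -295043/(7*(-4 + 117 - 265/26)² + 302330) = -295043/(7*(2673/26)² + 302330) = -295043/(7*(7144929/676) + 302330) = -295043/(50014503/676 + 302330) = -295043/254389583/676 = -295043*676/254389583 = -28492724/36341369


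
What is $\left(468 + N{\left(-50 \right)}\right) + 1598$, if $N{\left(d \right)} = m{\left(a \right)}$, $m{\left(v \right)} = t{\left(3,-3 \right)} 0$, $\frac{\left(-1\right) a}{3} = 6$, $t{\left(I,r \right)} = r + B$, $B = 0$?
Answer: $2066$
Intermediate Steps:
$t{\left(I,r \right)} = r$ ($t{\left(I,r \right)} = r + 0 = r$)
$a = -18$ ($a = \left(-3\right) 6 = -18$)
$m{\left(v \right)} = 0$ ($m{\left(v \right)} = \left(-3\right) 0 = 0$)
$N{\left(d \right)} = 0$
$\left(468 + N{\left(-50 \right)}\right) + 1598 = \left(468 + 0\right) + 1598 = 468 + 1598 = 2066$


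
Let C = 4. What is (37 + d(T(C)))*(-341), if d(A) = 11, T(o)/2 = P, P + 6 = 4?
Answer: -16368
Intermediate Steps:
P = -2 (P = -6 + 4 = -2)
T(o) = -4 (T(o) = 2*(-2) = -4)
(37 + d(T(C)))*(-341) = (37 + 11)*(-341) = 48*(-341) = -16368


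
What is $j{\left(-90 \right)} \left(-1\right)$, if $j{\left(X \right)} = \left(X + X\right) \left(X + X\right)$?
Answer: $-32400$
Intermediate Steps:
$j{\left(X \right)} = 4 X^{2}$ ($j{\left(X \right)} = 2 X 2 X = 4 X^{2}$)
$j{\left(-90 \right)} \left(-1\right) = 4 \left(-90\right)^{2} \left(-1\right) = 4 \cdot 8100 \left(-1\right) = 32400 \left(-1\right) = -32400$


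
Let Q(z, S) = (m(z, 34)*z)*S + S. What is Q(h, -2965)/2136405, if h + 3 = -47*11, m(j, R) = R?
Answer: 3494549/142427 ≈ 24.536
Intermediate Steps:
h = -520 (h = -3 - 47*11 = -3 - 517 = -520)
Q(z, S) = S + 34*S*z (Q(z, S) = (34*z)*S + S = 34*S*z + S = S + 34*S*z)
Q(h, -2965)/2136405 = -2965*(1 + 34*(-520))/2136405 = -2965*(1 - 17680)*(1/2136405) = -2965*(-17679)*(1/2136405) = 52418235*(1/2136405) = 3494549/142427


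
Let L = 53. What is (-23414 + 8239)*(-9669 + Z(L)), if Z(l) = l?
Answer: 145922800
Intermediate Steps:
(-23414 + 8239)*(-9669 + Z(L)) = (-23414 + 8239)*(-9669 + 53) = -15175*(-9616) = 145922800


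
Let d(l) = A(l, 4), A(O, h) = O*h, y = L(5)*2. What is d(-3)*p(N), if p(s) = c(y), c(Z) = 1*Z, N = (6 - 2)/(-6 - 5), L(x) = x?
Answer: -120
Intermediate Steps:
y = 10 (y = 5*2 = 10)
N = -4/11 (N = 4/(-11) = 4*(-1/11) = -4/11 ≈ -0.36364)
c(Z) = Z
p(s) = 10
d(l) = 4*l (d(l) = l*4 = 4*l)
d(-3)*p(N) = (4*(-3))*10 = -12*10 = -120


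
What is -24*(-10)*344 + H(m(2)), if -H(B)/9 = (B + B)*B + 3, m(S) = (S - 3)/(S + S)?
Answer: 660255/8 ≈ 82532.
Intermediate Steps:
m(S) = (-3 + S)/(2*S) (m(S) = (-3 + S)/((2*S)) = (-3 + S)*(1/(2*S)) = (-3 + S)/(2*S))
H(B) = -27 - 18*B² (H(B) = -9*((B + B)*B + 3) = -9*((2*B)*B + 3) = -9*(2*B² + 3) = -9*(3 + 2*B²) = -27 - 18*B²)
-24*(-10)*344 + H(m(2)) = -24*(-10)*344 + (-27 - 18*(-3 + 2)²/16) = 240*344 + (-27 - 18*((½)*(½)*(-1))²) = 82560 + (-27 - 18*(-¼)²) = 82560 + (-27 - 18*1/16) = 82560 + (-27 - 9/8) = 82560 - 225/8 = 660255/8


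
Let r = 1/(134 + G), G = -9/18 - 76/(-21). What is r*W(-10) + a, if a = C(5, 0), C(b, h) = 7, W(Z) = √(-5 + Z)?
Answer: 7 + 42*I*√15/5759 ≈ 7.0 + 0.028245*I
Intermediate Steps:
G = 131/42 (G = -9*1/18 - 76*(-1/21) = -½ + 76/21 = 131/42 ≈ 3.1190)
a = 7
r = 42/5759 (r = 1/(134 + 131/42) = 1/(5759/42) = 42/5759 ≈ 0.0072929)
r*W(-10) + a = 42*√(-5 - 10)/5759 + 7 = 42*√(-15)/5759 + 7 = 42*(I*√15)/5759 + 7 = 42*I*√15/5759 + 7 = 7 + 42*I*√15/5759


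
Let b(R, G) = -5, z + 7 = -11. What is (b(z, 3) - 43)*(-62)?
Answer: 2976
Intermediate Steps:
z = -18 (z = -7 - 11 = -18)
(b(z, 3) - 43)*(-62) = (-5 - 43)*(-62) = -48*(-62) = 2976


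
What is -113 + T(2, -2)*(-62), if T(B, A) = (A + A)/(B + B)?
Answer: -51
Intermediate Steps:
T(B, A) = A/B (T(B, A) = (2*A)/((2*B)) = (2*A)*(1/(2*B)) = A/B)
-113 + T(2, -2)*(-62) = -113 - 2/2*(-62) = -113 - 2*1/2*(-62) = -113 - 1*(-62) = -113 + 62 = -51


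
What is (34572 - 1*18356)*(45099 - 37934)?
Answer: 116187640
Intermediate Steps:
(34572 - 1*18356)*(45099 - 37934) = (34572 - 18356)*7165 = 16216*7165 = 116187640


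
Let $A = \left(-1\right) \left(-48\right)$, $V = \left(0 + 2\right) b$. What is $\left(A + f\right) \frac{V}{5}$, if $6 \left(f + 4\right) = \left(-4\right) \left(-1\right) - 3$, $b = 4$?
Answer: $\frac{212}{3} \approx 70.667$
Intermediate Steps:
$V = 8$ ($V = \left(0 + 2\right) 4 = 2 \cdot 4 = 8$)
$A = 48$
$f = - \frac{23}{6}$ ($f = -4 + \frac{\left(-4\right) \left(-1\right) - 3}{6} = -4 + \frac{4 - 3}{6} = -4 + \frac{1}{6} \cdot 1 = -4 + \frac{1}{6} = - \frac{23}{6} \approx -3.8333$)
$\left(A + f\right) \frac{V}{5} = \left(48 - \frac{23}{6}\right) \frac{8}{5} = \frac{265 \cdot 8 \cdot \frac{1}{5}}{6} = \frac{265}{6} \cdot \frac{8}{5} = \frac{212}{3}$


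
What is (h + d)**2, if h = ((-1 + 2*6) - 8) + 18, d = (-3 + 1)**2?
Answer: 625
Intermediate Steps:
d = 4 (d = (-2)**2 = 4)
h = 21 (h = ((-1 + 12) - 8) + 18 = (11 - 8) + 18 = 3 + 18 = 21)
(h + d)**2 = (21 + 4)**2 = 25**2 = 625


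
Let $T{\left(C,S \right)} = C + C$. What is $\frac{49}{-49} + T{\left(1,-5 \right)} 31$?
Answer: $61$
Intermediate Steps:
$T{\left(C,S \right)} = 2 C$
$\frac{49}{-49} + T{\left(1,-5 \right)} 31 = \frac{49}{-49} + 2 \cdot 1 \cdot 31 = 49 \left(- \frac{1}{49}\right) + 2 \cdot 31 = -1 + 62 = 61$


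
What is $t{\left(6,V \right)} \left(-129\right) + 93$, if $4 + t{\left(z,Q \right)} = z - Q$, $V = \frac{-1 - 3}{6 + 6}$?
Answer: $-208$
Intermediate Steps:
$V = - \frac{1}{3}$ ($V = - \frac{4}{12} = \left(-4\right) \frac{1}{12} = - \frac{1}{3} \approx -0.33333$)
$t{\left(z,Q \right)} = -4 + z - Q$ ($t{\left(z,Q \right)} = -4 - \left(Q - z\right) = -4 + z - Q$)
$t{\left(6,V \right)} \left(-129\right) + 93 = \left(-4 + 6 - - \frac{1}{3}\right) \left(-129\right) + 93 = \left(-4 + 6 + \frac{1}{3}\right) \left(-129\right) + 93 = \frac{7}{3} \left(-129\right) + 93 = -301 + 93 = -208$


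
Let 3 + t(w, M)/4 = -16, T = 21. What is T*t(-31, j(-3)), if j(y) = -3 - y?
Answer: -1596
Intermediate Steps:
t(w, M) = -76 (t(w, M) = -12 + 4*(-16) = -12 - 64 = -76)
T*t(-31, j(-3)) = 21*(-76) = -1596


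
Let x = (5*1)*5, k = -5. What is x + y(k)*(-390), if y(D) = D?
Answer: 1975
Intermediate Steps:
x = 25 (x = 5*5 = 25)
x + y(k)*(-390) = 25 - 5*(-390) = 25 + 1950 = 1975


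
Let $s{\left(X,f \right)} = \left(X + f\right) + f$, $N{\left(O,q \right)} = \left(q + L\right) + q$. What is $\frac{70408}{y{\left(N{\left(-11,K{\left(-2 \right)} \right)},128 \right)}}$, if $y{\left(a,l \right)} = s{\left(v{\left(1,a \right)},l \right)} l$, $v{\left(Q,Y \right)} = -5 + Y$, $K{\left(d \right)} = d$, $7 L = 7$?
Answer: $\frac{8801}{3968} \approx 2.218$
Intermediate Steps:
$L = 1$ ($L = \frac{1}{7} \cdot 7 = 1$)
$N{\left(O,q \right)} = 1 + 2 q$ ($N{\left(O,q \right)} = \left(q + 1\right) + q = \left(1 + q\right) + q = 1 + 2 q$)
$s{\left(X,f \right)} = X + 2 f$
$y{\left(a,l \right)} = l \left(-5 + a + 2 l\right)$ ($y{\left(a,l \right)} = \left(\left(-5 + a\right) + 2 l\right) l = \left(-5 + a + 2 l\right) l = l \left(-5 + a + 2 l\right)$)
$\frac{70408}{y{\left(N{\left(-11,K{\left(-2 \right)} \right)},128 \right)}} = \frac{70408}{128 \left(-5 + \left(1 + 2 \left(-2\right)\right) + 2 \cdot 128\right)} = \frac{70408}{128 \left(-5 + \left(1 - 4\right) + 256\right)} = \frac{70408}{128 \left(-5 - 3 + 256\right)} = \frac{70408}{128 \cdot 248} = \frac{70408}{31744} = 70408 \cdot \frac{1}{31744} = \frac{8801}{3968}$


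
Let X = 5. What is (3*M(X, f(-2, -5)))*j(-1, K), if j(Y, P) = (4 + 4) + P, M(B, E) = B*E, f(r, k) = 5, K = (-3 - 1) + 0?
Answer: 300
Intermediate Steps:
K = -4 (K = -4 + 0 = -4)
j(Y, P) = 8 + P
(3*M(X, f(-2, -5)))*j(-1, K) = (3*(5*5))*(8 - 4) = (3*25)*4 = 75*4 = 300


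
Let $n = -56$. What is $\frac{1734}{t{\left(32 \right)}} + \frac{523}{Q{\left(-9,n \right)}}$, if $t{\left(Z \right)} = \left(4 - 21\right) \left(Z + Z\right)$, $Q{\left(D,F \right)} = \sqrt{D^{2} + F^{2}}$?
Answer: $- \frac{51}{32} + \frac{523 \sqrt{3217}}{3217} \approx 7.6272$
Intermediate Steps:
$t{\left(Z \right)} = - 34 Z$ ($t{\left(Z \right)} = - 17 \cdot 2 Z = - 34 Z$)
$\frac{1734}{t{\left(32 \right)}} + \frac{523}{Q{\left(-9,n \right)}} = \frac{1734}{\left(-34\right) 32} + \frac{523}{\sqrt{\left(-9\right)^{2} + \left(-56\right)^{2}}} = \frac{1734}{-1088} + \frac{523}{\sqrt{81 + 3136}} = 1734 \left(- \frac{1}{1088}\right) + \frac{523}{\sqrt{3217}} = - \frac{51}{32} + 523 \frac{\sqrt{3217}}{3217} = - \frac{51}{32} + \frac{523 \sqrt{3217}}{3217}$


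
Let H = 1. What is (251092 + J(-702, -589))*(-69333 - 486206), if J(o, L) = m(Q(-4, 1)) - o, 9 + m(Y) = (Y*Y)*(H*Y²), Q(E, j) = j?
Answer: -139876942654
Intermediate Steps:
m(Y) = -9 + Y⁴ (m(Y) = -9 + (Y*Y)*(1*Y²) = -9 + Y²*Y² = -9 + Y⁴)
J(o, L) = -8 - o (J(o, L) = (-9 + 1⁴) - o = (-9 + 1) - o = -8 - o)
(251092 + J(-702, -589))*(-69333 - 486206) = (251092 + (-8 - 1*(-702)))*(-69333 - 486206) = (251092 + (-8 + 702))*(-555539) = (251092 + 694)*(-555539) = 251786*(-555539) = -139876942654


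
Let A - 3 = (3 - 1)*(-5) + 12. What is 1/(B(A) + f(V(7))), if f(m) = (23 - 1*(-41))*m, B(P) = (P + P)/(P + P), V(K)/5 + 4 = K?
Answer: 1/961 ≈ 0.0010406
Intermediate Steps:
A = 5 (A = 3 + ((3 - 1)*(-5) + 12) = 3 + (2*(-5) + 12) = 3 + (-10 + 12) = 3 + 2 = 5)
V(K) = -20 + 5*K
B(P) = 1 (B(P) = (2*P)/((2*P)) = (2*P)*(1/(2*P)) = 1)
f(m) = 64*m (f(m) = (23 + 41)*m = 64*m)
1/(B(A) + f(V(7))) = 1/(1 + 64*(-20 + 5*7)) = 1/(1 + 64*(-20 + 35)) = 1/(1 + 64*15) = 1/(1 + 960) = 1/961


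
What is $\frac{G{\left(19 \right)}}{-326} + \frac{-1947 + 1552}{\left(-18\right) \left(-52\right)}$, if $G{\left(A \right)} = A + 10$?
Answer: $- \frac{77957}{152568} \approx -0.51097$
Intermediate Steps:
$G{\left(A \right)} = 10 + A$
$\frac{G{\left(19 \right)}}{-326} + \frac{-1947 + 1552}{\left(-18\right) \left(-52\right)} = \frac{10 + 19}{-326} + \frac{-1947 + 1552}{\left(-18\right) \left(-52\right)} = 29 \left(- \frac{1}{326}\right) - \frac{395}{936} = - \frac{29}{326} - \frac{395}{936} = - \frac{77957}{152568}$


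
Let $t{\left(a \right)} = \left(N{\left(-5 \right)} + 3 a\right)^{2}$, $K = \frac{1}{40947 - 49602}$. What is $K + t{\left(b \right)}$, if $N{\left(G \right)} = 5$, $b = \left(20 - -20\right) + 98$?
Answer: $\frac{1519480454}{8655} \approx 1.7556 \cdot 10^{5}$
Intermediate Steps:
$b = 138$ ($b = \left(20 + 20\right) + 98 = 40 + 98 = 138$)
$K = - \frac{1}{8655}$ ($K = \frac{1}{-8655} = - \frac{1}{8655} \approx -0.00011554$)
$t{\left(a \right)} = \left(5 + 3 a\right)^{2}$
$K + t{\left(b \right)} = - \frac{1}{8655} + \left(5 + 3 \cdot 138\right)^{2} = - \frac{1}{8655} + \left(5 + 414\right)^{2} = - \frac{1}{8655} + 419^{2} = - \frac{1}{8655} + 175561 = \frac{1519480454}{8655}$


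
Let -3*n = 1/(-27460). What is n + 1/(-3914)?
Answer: -39233/161217660 ≈ -0.00024335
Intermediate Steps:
n = 1/82380 (n = -⅓/(-27460) = -⅓*(-1/27460) = 1/82380 ≈ 1.2139e-5)
n + 1/(-3914) = 1/82380 + 1/(-3914) = 1/82380 - 1/3914 = -39233/161217660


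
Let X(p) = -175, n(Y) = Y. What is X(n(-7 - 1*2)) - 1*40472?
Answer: -40647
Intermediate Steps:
X(n(-7 - 1*2)) - 1*40472 = -175 - 1*40472 = -175 - 40472 = -40647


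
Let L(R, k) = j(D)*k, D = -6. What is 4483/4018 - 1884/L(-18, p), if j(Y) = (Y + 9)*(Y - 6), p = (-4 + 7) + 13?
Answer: 423005/96432 ≈ 4.3866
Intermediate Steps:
p = 16 (p = 3 + 13 = 16)
j(Y) = (-6 + Y)*(9 + Y) (j(Y) = (9 + Y)*(-6 + Y) = (-6 + Y)*(9 + Y))
L(R, k) = -36*k (L(R, k) = (-54 + (-6)**2 + 3*(-6))*k = (-54 + 36 - 18)*k = -36*k)
4483/4018 - 1884/L(-18, p) = 4483/4018 - 1884/((-36*16)) = 4483*(1/4018) - 1884/(-576) = 4483/4018 - 1884*(-1/576) = 4483/4018 + 157/48 = 423005/96432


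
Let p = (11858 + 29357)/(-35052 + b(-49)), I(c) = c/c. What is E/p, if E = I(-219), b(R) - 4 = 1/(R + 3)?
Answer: -1612209/1895890 ≈ -0.85037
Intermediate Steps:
I(c) = 1
b(R) = 4 + 1/(3 + R) (b(R) = 4 + 1/(R + 3) = 4 + 1/(3 + R))
p = -1895890/1612209 (p = (11858 + 29357)/(-35052 + (13 + 4*(-49))/(3 - 49)) = 41215/(-35052 + (13 - 196)/(-46)) = 41215/(-35052 - 1/46*(-183)) = 41215/(-35052 + 183/46) = 41215/(-1612209/46) = 41215*(-46/1612209) = -1895890/1612209 ≈ -1.1760)
E = 1
E/p = 1/(-1895890/1612209) = 1*(-1612209/1895890) = -1612209/1895890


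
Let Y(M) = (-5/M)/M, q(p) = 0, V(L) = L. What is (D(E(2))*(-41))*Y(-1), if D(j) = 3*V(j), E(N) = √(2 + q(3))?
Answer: 615*√2 ≈ 869.74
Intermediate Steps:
E(N) = √2 (E(N) = √(2 + 0) = √2)
D(j) = 3*j
Y(M) = -5/M²
(D(E(2))*(-41))*Y(-1) = ((3*√2)*(-41))*(-5/(-1)²) = (-123*√2)*(-5*1) = -123*√2*(-5) = 615*√2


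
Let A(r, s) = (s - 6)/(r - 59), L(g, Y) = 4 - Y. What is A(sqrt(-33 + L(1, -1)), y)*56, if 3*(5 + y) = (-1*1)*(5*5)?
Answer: 6608/363 + 224*I*sqrt(7)/363 ≈ 18.204 + 1.6326*I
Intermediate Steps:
y = -40/3 (y = -5 + ((-1*1)*(5*5))/3 = -5 + (-1*25)/3 = -5 + (1/3)*(-25) = -5 - 25/3 = -40/3 ≈ -13.333)
A(r, s) = (-6 + s)/(-59 + r)
A(sqrt(-33 + L(1, -1)), y)*56 = ((-6 - 40/3)/(-59 + sqrt(-33 + (4 - 1*(-1)))))*56 = (-58/3/(-59 + sqrt(-33 + (4 + 1))))*56 = (-58/3/(-59 + sqrt(-33 + 5)))*56 = (-58/3/(-59 + sqrt(-28)))*56 = (-58/3/(-59 + 2*I*sqrt(7)))*56 = -58/(3*(-59 + 2*I*sqrt(7)))*56 = -3248/(3*(-59 + 2*I*sqrt(7)))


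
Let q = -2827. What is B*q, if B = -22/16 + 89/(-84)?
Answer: 1156243/168 ≈ 6882.4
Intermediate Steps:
B = -409/168 (B = -22*1/16 + 89*(-1/84) = -11/8 - 89/84 = -409/168 ≈ -2.4345)
B*q = -409/168*(-2827) = 1156243/168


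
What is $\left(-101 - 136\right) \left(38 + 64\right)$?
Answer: $-24174$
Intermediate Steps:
$\left(-101 - 136\right) \left(38 + 64\right) = \left(-237\right) 102 = -24174$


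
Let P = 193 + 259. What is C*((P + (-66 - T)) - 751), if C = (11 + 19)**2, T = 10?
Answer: -337500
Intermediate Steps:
C = 900 (C = 30**2 = 900)
P = 452
C*((P + (-66 - T)) - 751) = 900*((452 + (-66 - 1*10)) - 751) = 900*((452 + (-66 - 10)) - 751) = 900*((452 - 76) - 751) = 900*(376 - 751) = 900*(-375) = -337500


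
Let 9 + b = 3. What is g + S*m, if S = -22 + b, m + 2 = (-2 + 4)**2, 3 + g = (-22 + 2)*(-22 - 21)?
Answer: 801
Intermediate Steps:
b = -6 (b = -9 + 3 = -6)
g = 857 (g = -3 + (-22 + 2)*(-22 - 21) = -3 - 20*(-43) = -3 + 860 = 857)
m = 2 (m = -2 + (-2 + 4)**2 = -2 + 2**2 = -2 + 4 = 2)
S = -28 (S = -22 - 6 = -28)
g + S*m = 857 - 28*2 = 857 - 56 = 801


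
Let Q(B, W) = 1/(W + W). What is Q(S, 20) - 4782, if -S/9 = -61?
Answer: -191279/40 ≈ -4782.0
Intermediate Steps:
S = 549 (S = -9*(-61) = 549)
Q(B, W) = 1/(2*W)
Q(S, 20) - 4782 = (½)/20 - 4782 = (½)*(1/20) - 4782 = 1/40 - 4782 = -191279/40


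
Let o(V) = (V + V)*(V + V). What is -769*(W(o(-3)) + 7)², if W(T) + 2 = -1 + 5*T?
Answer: -26035264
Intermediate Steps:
o(V) = 4*V² (o(V) = (2*V)*(2*V) = 4*V²)
W(T) = -3 + 5*T (W(T) = -2 + (-1 + 5*T) = -3 + 5*T)
-769*(W(o(-3)) + 7)² = -769*((-3 + 5*(4*(-3)²)) + 7)² = -769*((-3 + 5*(4*9)) + 7)² = -769*((-3 + 5*36) + 7)² = -769*((-3 + 180) + 7)² = -769*(177 + 7)² = -769*184² = -769*33856 = -26035264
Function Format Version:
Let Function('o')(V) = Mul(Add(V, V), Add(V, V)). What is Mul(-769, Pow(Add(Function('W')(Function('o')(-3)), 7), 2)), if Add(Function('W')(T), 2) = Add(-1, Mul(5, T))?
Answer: -26035264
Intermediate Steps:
Function('o')(V) = Mul(4, Pow(V, 2)) (Function('o')(V) = Mul(Mul(2, V), Mul(2, V)) = Mul(4, Pow(V, 2)))
Function('W')(T) = Add(-3, Mul(5, T)) (Function('W')(T) = Add(-2, Add(-1, Mul(5, T))) = Add(-3, Mul(5, T)))
Mul(-769, Pow(Add(Function('W')(Function('o')(-3)), 7), 2)) = Mul(-769, Pow(Add(Add(-3, Mul(5, Mul(4, Pow(-3, 2)))), 7), 2)) = Mul(-769, Pow(Add(Add(-3, Mul(5, Mul(4, 9))), 7), 2)) = Mul(-769, Pow(Add(Add(-3, Mul(5, 36)), 7), 2)) = Mul(-769, Pow(Add(Add(-3, 180), 7), 2)) = Mul(-769, Pow(Add(177, 7), 2)) = Mul(-769, Pow(184, 2)) = Mul(-769, 33856) = -26035264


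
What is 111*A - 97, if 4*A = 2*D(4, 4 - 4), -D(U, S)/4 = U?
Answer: -985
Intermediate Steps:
D(U, S) = -4*U
A = -8 (A = (2*(-4*4))/4 = (2*(-16))/4 = (1/4)*(-32) = -8)
111*A - 97 = 111*(-8) - 97 = -888 - 97 = -985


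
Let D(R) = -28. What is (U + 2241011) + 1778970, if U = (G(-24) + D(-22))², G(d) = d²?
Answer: 4320285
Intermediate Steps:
U = 300304 (U = ((-24)² - 28)² = (576 - 28)² = 548² = 300304)
(U + 2241011) + 1778970 = (300304 + 2241011) + 1778970 = 2541315 + 1778970 = 4320285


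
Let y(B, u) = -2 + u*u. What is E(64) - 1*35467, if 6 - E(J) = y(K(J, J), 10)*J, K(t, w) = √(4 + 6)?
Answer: -41733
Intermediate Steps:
K(t, w) = √10
y(B, u) = -2 + u²
E(J) = 6 - 98*J (E(J) = 6 - (-2 + 10²)*J = 6 - (-2 + 100)*J = 6 - 98*J)
E(64) - 1*35467 = (6 - 98*64) - 1*35467 = (6 - 6272) - 35467 = -6266 - 35467 = -41733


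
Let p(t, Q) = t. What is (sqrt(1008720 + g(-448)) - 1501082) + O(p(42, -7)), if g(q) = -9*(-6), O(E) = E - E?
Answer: -1501082 + 9*sqrt(12454) ≈ -1.5001e+6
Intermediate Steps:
O(E) = 0
g(q) = 54
(sqrt(1008720 + g(-448)) - 1501082) + O(p(42, -7)) = (sqrt(1008720 + 54) - 1501082) + 0 = (sqrt(1008774) - 1501082) + 0 = (9*sqrt(12454) - 1501082) + 0 = (-1501082 + 9*sqrt(12454)) + 0 = -1501082 + 9*sqrt(12454)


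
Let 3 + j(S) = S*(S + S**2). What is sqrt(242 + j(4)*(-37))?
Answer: I*sqrt(2607) ≈ 51.059*I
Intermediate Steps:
j(S) = -3 + S*(S + S**2)
sqrt(242 + j(4)*(-37)) = sqrt(242 + (-3 + 4**2 + 4**3)*(-37)) = sqrt(242 + (-3 + 16 + 64)*(-37)) = sqrt(242 + 77*(-37)) = sqrt(242 - 2849) = sqrt(-2607) = I*sqrt(2607)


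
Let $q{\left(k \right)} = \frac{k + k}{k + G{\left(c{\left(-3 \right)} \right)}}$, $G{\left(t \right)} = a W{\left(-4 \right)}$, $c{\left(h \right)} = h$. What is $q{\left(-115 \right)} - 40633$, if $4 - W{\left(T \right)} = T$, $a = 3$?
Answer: $- \frac{3697373}{91} \approx -40631.0$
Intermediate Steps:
$W{\left(T \right)} = 4 - T$
$G{\left(t \right)} = 24$ ($G{\left(t \right)} = 3 \left(4 - -4\right) = 3 \left(4 + 4\right) = 3 \cdot 8 = 24$)
$q{\left(k \right)} = \frac{2 k}{24 + k}$ ($q{\left(k \right)} = \frac{k + k}{k + 24} = \frac{2 k}{24 + k}$)
$q{\left(-115 \right)} - 40633 = 2 \left(-115\right) \frac{1}{24 - 115} - 40633 = 2 \left(-115\right) \frac{1}{-91} - 40633 = 2 \left(-115\right) \left(- \frac{1}{91}\right) - 40633 = \frac{230}{91} - 40633 = - \frac{3697373}{91}$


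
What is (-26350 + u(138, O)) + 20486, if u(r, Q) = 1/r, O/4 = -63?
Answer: -809231/138 ≈ -5864.0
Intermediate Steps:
O = -252 (O = 4*(-63) = -252)
(-26350 + u(138, O)) + 20486 = (-26350 + 1/138) + 20486 = -3636299/138 + 20486 = -809231/138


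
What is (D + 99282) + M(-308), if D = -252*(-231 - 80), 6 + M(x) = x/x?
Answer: 177649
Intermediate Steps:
M(x) = -5 (M(x) = -6 + x/x = -6 + 1 = -5)
D = 78372 (D = -252*(-311) = 78372)
(D + 99282) + M(-308) = (78372 + 99282) - 5 = 177654 - 5 = 177649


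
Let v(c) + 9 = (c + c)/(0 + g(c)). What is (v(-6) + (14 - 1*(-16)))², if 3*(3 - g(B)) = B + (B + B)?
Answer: 3481/9 ≈ 386.78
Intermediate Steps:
g(B) = 3 - B (g(B) = 3 - (B + (B + B))/3 = 3 - (B + 2*B)/3 = 3 - B)
v(c) = -9 + 2*c/(3 - c) (v(c) = -9 + (c + c)/(0 + (3 - c)) = -9 + (2*c)/(3 - c) = -9 + 2*c/(3 - c))
(v(-6) + (14 - 1*(-16)))² = ((27 - 11*(-6))/(-3 - 6) + (14 - 1*(-16)))² = ((27 + 66)/(-9) + (14 + 16))² = (-⅑*93 + 30)² = (-31/3 + 30)² = (59/3)² = 3481/9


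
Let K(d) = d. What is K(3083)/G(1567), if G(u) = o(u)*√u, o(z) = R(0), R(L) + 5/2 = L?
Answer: -6166*√1567/7835 ≈ -31.153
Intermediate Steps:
R(L) = -5/2 + L
o(z) = -5/2 (o(z) = -5/2 + 0 = -5/2)
G(u) = -5*√u/2
K(3083)/G(1567) = 3083/((-5*√1567/2)) = 3083*(-2*√1567/7835) = -6166*√1567/7835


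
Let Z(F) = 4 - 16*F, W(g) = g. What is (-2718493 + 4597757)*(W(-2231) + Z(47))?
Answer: -5598327456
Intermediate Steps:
(-2718493 + 4597757)*(W(-2231) + Z(47)) = (-2718493 + 4597757)*(-2231 + (4 - 16*47)) = 1879264*(-2231 + (4 - 752)) = 1879264*(-2231 - 748) = 1879264*(-2979) = -5598327456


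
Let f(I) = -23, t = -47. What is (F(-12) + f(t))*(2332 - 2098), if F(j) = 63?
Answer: 9360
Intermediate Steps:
(F(-12) + f(t))*(2332 - 2098) = (63 - 23)*(2332 - 2098) = 40*234 = 9360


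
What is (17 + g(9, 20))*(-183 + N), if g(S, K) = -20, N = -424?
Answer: 1821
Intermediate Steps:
(17 + g(9, 20))*(-183 + N) = (17 - 20)*(-183 - 424) = -3*(-607) = 1821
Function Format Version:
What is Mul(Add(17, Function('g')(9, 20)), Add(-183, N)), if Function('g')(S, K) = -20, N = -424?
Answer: 1821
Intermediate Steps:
Mul(Add(17, Function('g')(9, 20)), Add(-183, N)) = Mul(Add(17, -20), Add(-183, -424)) = Mul(-3, -607) = 1821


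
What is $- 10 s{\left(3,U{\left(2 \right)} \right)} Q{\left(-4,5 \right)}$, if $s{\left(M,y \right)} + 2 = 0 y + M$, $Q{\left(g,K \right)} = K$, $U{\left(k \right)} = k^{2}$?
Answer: $-50$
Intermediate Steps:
$s{\left(M,y \right)} = -2 + M$ ($s{\left(M,y \right)} = -2 + \left(0 y + M\right) = -2 + \left(0 + M\right) = -2 + M$)
$- 10 s{\left(3,U{\left(2 \right)} \right)} Q{\left(-4,5 \right)} = - 10 \left(-2 + 3\right) 5 = \left(-10\right) 1 \cdot 5 = \left(-10\right) 5 = -50$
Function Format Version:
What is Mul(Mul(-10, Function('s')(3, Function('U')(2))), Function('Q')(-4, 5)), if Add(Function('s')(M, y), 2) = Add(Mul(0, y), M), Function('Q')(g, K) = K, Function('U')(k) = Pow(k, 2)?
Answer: -50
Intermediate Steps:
Function('s')(M, y) = Add(-2, M) (Function('s')(M, y) = Add(-2, Add(Mul(0, y), M)) = Add(-2, Add(0, M)) = Add(-2, M))
Mul(Mul(-10, Function('s')(3, Function('U')(2))), Function('Q')(-4, 5)) = Mul(Mul(-10, Add(-2, 3)), 5) = Mul(Mul(-10, 1), 5) = Mul(-10, 5) = -50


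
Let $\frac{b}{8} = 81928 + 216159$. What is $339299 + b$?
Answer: $2723995$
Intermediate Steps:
$b = 2384696$ ($b = 8 \left(81928 + 216159\right) = 8 \cdot 298087 = 2384696$)
$339299 + b = 339299 + 2384696 = 2723995$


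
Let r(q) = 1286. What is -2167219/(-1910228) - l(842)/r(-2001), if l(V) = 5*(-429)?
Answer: 3442241347/1228276604 ≈ 2.8025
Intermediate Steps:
l(V) = -2145
-2167219/(-1910228) - l(842)/r(-2001) = -2167219/(-1910228) - (-2145)/1286 = -2167219*(-1/1910228) - (-2145)/1286 = 2167219/1910228 - 1*(-2145/1286) = 2167219/1910228 + 2145/1286 = 3442241347/1228276604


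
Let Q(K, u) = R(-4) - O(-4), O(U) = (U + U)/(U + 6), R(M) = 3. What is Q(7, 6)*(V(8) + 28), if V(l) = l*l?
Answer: 644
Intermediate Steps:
V(l) = l²
O(U) = 2*U/(6 + U) (O(U) = (2*U)/(6 + U) = 2*U/(6 + U))
Q(K, u) = 7 (Q(K, u) = 3 - 2*(-4)/(6 - 4) = 3 - 2*(-4)/2 = 3 - 1*(-4) = 3 + 4 = 7)
Q(7, 6)*(V(8) + 28) = 7*(8² + 28) = 7*(64 + 28) = 7*92 = 644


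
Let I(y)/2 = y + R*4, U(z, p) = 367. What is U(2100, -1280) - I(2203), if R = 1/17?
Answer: -68671/17 ≈ -4039.5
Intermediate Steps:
R = 1/17 ≈ 0.058824
I(y) = 8/17 + 2*y (I(y) = 2*(y + (1/17)*4) = 2*(y + 4/17) = 2*(4/17 + y) = 8/17 + 2*y)
U(2100, -1280) - I(2203) = 367 - (8/17 + 2*2203) = 367 - (8/17 + 4406) = 367 - 1*74910/17 = 367 - 74910/17 = -68671/17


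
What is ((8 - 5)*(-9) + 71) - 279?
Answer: -235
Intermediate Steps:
((8 - 5)*(-9) + 71) - 279 = (3*(-9) + 71) - 279 = (-27 + 71) - 279 = 44 - 279 = -235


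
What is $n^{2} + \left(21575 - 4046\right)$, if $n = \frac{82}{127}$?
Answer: $\frac{282731965}{16129} \approx 17529.0$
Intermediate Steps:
$n = \frac{82}{127}$ ($n = 82 \cdot \frac{1}{127} = \frac{82}{127} \approx 0.64567$)
$n^{2} + \left(21575 - 4046\right) = \left(\frac{82}{127}\right)^{2} + \left(21575 - 4046\right) = \frac{6724}{16129} + 17529 = \frac{282731965}{16129}$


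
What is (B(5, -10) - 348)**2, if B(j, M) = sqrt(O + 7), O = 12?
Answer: (348 - sqrt(19))**2 ≈ 1.1809e+5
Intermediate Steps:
B(j, M) = sqrt(19) (B(j, M) = sqrt(12 + 7) = sqrt(19))
(B(5, -10) - 348)**2 = (sqrt(19) - 348)**2 = (-348 + sqrt(19))**2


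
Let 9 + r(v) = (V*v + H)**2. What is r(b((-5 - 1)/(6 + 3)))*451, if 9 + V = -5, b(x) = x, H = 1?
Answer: 396880/9 ≈ 44098.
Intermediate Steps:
V = -14 (V = -9 - 5 = -14)
r(v) = -9 + (1 - 14*v)**2 (r(v) = -9 + (-14*v + 1)**2 = -9 + (1 - 14*v)**2)
r(b((-5 - 1)/(6 + 3)))*451 = (-9 + (-1 + 14*((-5 - 1)/(6 + 3)))**2)*451 = (-9 + (-1 + 14*(-6/9))**2)*451 = (-9 + (-1 + 14*(-6*1/9))**2)*451 = (-9 + (-1 + 14*(-2/3))**2)*451 = (-9 + (-1 - 28/3)**2)*451 = (-9 + (-31/3)**2)*451 = (-9 + 961/9)*451 = (880/9)*451 = 396880/9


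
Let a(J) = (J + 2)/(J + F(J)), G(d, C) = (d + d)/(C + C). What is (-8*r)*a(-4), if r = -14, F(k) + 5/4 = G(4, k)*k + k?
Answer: 128/3 ≈ 42.667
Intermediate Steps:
G(d, C) = d/C (G(d, C) = (2*d)/((2*C)) = (2*d)*(1/(2*C)) = d/C)
F(k) = 11/4 + k (F(k) = -5/4 + ((4/k)*k + k) = -5/4 + (4 + k) = 11/4 + k)
a(J) = (2 + J)/(11/4 + 2*J) (a(J) = (J + 2)/(J + (11/4 + J)) = (2 + J)/(11/4 + 2*J))
(-8*r)*a(-4) = (-8*(-14))*(4*(2 - 4)/(11 + 8*(-4))) = 112*(4*(-2)/(11 - 32)) = 112*(4*(-2)/(-21)) = 112*(4*(-1/21)*(-2)) = 112*(8/21) = 128/3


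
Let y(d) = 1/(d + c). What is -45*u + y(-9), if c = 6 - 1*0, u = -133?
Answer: 17954/3 ≈ 5984.7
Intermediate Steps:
c = 6 (c = 6 + 0 = 6)
y(d) = 1/(6 + d) (y(d) = 1/(d + 6) = 1/(6 + d))
-45*u + y(-9) = -45*(-133) + 1/(6 - 9) = 5985 + 1/(-3) = 5985 - ⅓ = 17954/3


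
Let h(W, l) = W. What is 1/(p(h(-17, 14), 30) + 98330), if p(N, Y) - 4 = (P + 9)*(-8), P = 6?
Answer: 1/98214 ≈ 1.0182e-5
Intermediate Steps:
p(N, Y) = -116 (p(N, Y) = 4 + (6 + 9)*(-8) = 4 + 15*(-8) = 4 - 120 = -116)
1/(p(h(-17, 14), 30) + 98330) = 1/(-116 + 98330) = 1/98214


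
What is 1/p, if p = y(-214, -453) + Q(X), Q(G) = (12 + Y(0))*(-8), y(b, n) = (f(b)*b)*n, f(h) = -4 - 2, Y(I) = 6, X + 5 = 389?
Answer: -1/581796 ≈ -1.7188e-6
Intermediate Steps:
X = 384 (X = -5 + 389 = 384)
f(h) = -6
y(b, n) = -6*b*n (y(b, n) = (-6*b)*n = -6*b*n)
Q(G) = -144 (Q(G) = (12 + 6)*(-8) = 18*(-8) = -144)
p = -581796 (p = -6*(-214)*(-453) - 144 = -581652 - 144 = -581796)
1/p = 1/(-581796) = -1/581796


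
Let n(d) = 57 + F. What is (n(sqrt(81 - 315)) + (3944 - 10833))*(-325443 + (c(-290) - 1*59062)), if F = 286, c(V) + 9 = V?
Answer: 2518926984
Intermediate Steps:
c(V) = -9 + V
n(d) = 343 (n(d) = 57 + 286 = 343)
(n(sqrt(81 - 315)) + (3944 - 10833))*(-325443 + (c(-290) - 1*59062)) = (343 + (3944 - 10833))*(-325443 + ((-9 - 290) - 1*59062)) = (343 - 6889)*(-325443 + (-299 - 59062)) = -6546*(-325443 - 59361) = -6546*(-384804) = 2518926984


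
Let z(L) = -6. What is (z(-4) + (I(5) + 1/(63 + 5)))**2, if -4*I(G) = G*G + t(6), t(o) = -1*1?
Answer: 664225/4624 ≈ 143.65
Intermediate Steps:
t(o) = -1
I(G) = 1/4 - G**2/4 (I(G) = -(G*G - 1)/4 = -(G**2 - 1)/4 = -(-1 + G**2)/4 = 1/4 - G**2/4)
(z(-4) + (I(5) + 1/(63 + 5)))**2 = (-6 + ((1/4 - 1/4*5**2) + 1/(63 + 5)))**2 = (-6 + ((1/4 - 1/4*25) + 1/68))**2 = (-6 + ((1/4 - 25/4) + 1/68))**2 = (-6 + (-6 + 1/68))**2 = (-6 - 407/68)**2 = (-815/68)**2 = 664225/4624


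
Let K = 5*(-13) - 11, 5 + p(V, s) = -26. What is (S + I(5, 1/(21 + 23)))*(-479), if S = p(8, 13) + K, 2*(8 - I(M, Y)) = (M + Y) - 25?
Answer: 3752007/88 ≈ 42636.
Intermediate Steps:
I(M, Y) = 41/2 - M/2 - Y/2 (I(M, Y) = 8 - ((M + Y) - 25)/2 = 8 - (-25 + M + Y)/2 = 8 + (25/2 - M/2 - Y/2) = 41/2 - M/2 - Y/2)
p(V, s) = -31 (p(V, s) = -5 - 26 = -31)
K = -76 (K = -65 - 11 = -76)
S = -107 (S = -31 - 76 = -107)
(S + I(5, 1/(21 + 23)))*(-479) = (-107 + (41/2 - 1/2*5 - 1/(2*(21 + 23))))*(-479) = (-107 + (41/2 - 5/2 - 1/2/44))*(-479) = (-107 + (41/2 - 5/2 - 1/2*1/44))*(-479) = (-107 + (41/2 - 5/2 - 1/88))*(-479) = (-107 + 1583/88)*(-479) = -7833/88*(-479) = 3752007/88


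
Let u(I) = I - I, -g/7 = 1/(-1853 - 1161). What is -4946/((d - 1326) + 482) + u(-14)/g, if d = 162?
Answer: 2473/341 ≈ 7.2522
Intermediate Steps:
g = 7/3014 (g = -7/(-1853 - 1161) = -7/(-3014) = -7*(-1/3014) = 7/3014 ≈ 0.0023225)
u(I) = 0
-4946/((d - 1326) + 482) + u(-14)/g = -4946/((162 - 1326) + 482) + 0/(7/3014) = -4946/(-1164 + 482) + 0*(3014/7) = -4946/(-682) + 0 = -4946*(-1/682) + 0 = 2473/341 + 0 = 2473/341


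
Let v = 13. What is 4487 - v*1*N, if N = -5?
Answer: 4552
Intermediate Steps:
4487 - v*1*N = 4487 - 13*1*(-5) = 4487 - 13*(-5) = 4487 - 1*(-65) = 4487 + 65 = 4552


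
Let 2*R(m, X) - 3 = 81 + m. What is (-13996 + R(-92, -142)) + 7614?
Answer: -6386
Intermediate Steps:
R(m, X) = 42 + m/2 (R(m, X) = 3/2 + (81 + m)/2 = 3/2 + (81/2 + m/2) = 42 + m/2)
(-13996 + R(-92, -142)) + 7614 = (-13996 + (42 + (1/2)*(-92))) + 7614 = (-13996 + (42 - 46)) + 7614 = (-13996 - 4) + 7614 = -14000 + 7614 = -6386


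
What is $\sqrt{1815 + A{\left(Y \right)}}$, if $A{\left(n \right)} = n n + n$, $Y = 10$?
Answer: $5 \sqrt{77} \approx 43.875$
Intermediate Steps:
$A{\left(n \right)} = n + n^{2}$ ($A{\left(n \right)} = n^{2} + n = n + n^{2}$)
$\sqrt{1815 + A{\left(Y \right)}} = \sqrt{1815 + 10 \left(1 + 10\right)} = \sqrt{1815 + 10 \cdot 11} = \sqrt{1815 + 110} = \sqrt{1925} = 5 \sqrt{77}$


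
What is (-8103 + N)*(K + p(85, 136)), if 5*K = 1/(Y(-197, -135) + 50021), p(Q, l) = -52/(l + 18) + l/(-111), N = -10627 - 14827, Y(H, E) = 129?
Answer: 112399505492821/2143160250 ≈ 52446.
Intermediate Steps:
N = -25454
p(Q, l) = -52/(18 + l) - l/111 (p(Q, l) = -52/(18 + l) + l*(-1/111) = -52/(18 + l) - l/111)
K = 1/250750 (K = 1/(5*(129 + 50021)) = (⅕)/50150 = (⅕)*(1/50150) = 1/250750 ≈ 3.9880e-6)
(-8103 + N)*(K + p(85, 136)) = (-8103 - 25454)*(1/250750 + (-5772 - 1*136² - 18*136)/(111*(18 + 136))) = -33557*(1/250750 + (1/111)*(-5772 - 1*18496 - 2448)/154) = -33557*(1/250750 + (1/111)*(1/154)*(-5772 - 18496 - 2448)) = -33557*(1/250750 + (1/111)*(1/154)*(-26716)) = -33557*(1/250750 - 13358/8547) = -33557*(-3349509953/2143160250) = 112399505492821/2143160250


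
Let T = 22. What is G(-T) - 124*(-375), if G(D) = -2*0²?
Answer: 46500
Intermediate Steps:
G(D) = 0 (G(D) = -2*0 = 0)
G(-T) - 124*(-375) = 0 - 124*(-375) = 0 + 46500 = 46500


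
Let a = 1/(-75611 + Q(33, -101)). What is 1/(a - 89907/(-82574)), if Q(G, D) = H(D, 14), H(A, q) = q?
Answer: 6242346678/6796616905 ≈ 0.91845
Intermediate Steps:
Q(G, D) = 14
a = -1/75597 (a = 1/(-75611 + 14) = 1/(-75597) = -1/75597 ≈ -1.3228e-5)
1/(a - 89907/(-82574)) = 1/(-1/75597 - 89907/(-82574)) = 1/(-1/75597 - 89907*(-1/82574)) = 1/(-1/75597 + 89907/82574) = 1/(6796616905/6242346678) = 6242346678/6796616905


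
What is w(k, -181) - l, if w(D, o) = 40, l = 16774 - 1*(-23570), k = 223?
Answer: -40304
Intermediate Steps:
l = 40344 (l = 16774 + 23570 = 40344)
w(k, -181) - l = 40 - 1*40344 = 40 - 40344 = -40304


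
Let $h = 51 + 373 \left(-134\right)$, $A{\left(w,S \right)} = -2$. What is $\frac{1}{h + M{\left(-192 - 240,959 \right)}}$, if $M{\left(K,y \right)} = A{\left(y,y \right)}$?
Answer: $- \frac{1}{49933} \approx -2.0027 \cdot 10^{-5}$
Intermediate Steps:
$M{\left(K,y \right)} = -2$
$h = -49931$ ($h = 51 - 49982 = -49931$)
$\frac{1}{h + M{\left(-192 - 240,959 \right)}} = \frac{1}{-49931 - 2} = \frac{1}{-49933} = - \frac{1}{49933}$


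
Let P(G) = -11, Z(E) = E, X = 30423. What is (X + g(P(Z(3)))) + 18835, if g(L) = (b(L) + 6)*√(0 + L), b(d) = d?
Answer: 49258 - 5*I*√11 ≈ 49258.0 - 16.583*I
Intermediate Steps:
g(L) = √L*(6 + L) (g(L) = (L + 6)*√(0 + L) = (6 + L)*√L = √L*(6 + L))
(X + g(P(Z(3)))) + 18835 = (30423 + √(-11)*(6 - 11)) + 18835 = (30423 + (I*√11)*(-5)) + 18835 = (30423 - 5*I*√11) + 18835 = 49258 - 5*I*√11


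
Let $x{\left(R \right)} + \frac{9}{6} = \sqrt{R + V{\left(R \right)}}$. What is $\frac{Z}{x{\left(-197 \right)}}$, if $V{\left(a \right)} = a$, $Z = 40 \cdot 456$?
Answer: $- \frac{21888}{317} - \frac{14592 i \sqrt{394}}{317} \approx -69.047 - 913.7 i$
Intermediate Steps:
$Z = 18240$
$x{\left(R \right)} = - \frac{3}{2} + \sqrt{2} \sqrt{R}$ ($x{\left(R \right)} = - \frac{3}{2} + \sqrt{R + R} = - \frac{3}{2} + \sqrt{2 R} = - \frac{3}{2} + \sqrt{2} \sqrt{R}$)
$\frac{Z}{x{\left(-197 \right)}} = \frac{18240}{- \frac{3}{2} + \sqrt{2} \sqrt{-197}} = \frac{18240}{- \frac{3}{2} + \sqrt{2} i \sqrt{197}} = \frac{18240}{- \frac{3}{2} + i \sqrt{394}}$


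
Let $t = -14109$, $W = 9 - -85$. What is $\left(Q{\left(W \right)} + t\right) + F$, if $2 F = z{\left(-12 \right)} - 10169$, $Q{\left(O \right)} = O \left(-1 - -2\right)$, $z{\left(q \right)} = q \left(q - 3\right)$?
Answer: $- \frac{38019}{2} \approx -19010.0$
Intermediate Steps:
$W = 94$ ($W = 9 + 85 = 94$)
$z{\left(q \right)} = q \left(-3 + q\right)$
$Q{\left(O \right)} = O$ ($Q{\left(O \right)} = O \left(-1 + \left(-2 + 4\right)\right) = O \left(-1 + 2\right) = O 1 = O$)
$F = - \frac{9989}{2}$ ($F = \frac{- 12 \left(-3 - 12\right) - 10169}{2} = \frac{\left(-12\right) \left(-15\right) - 10169}{2} = \frac{180 - 10169}{2} = \frac{1}{2} \left(-9989\right) = - \frac{9989}{2} \approx -4994.5$)
$\left(Q{\left(W \right)} + t\right) + F = \left(94 - 14109\right) - \frac{9989}{2} = -14015 - \frac{9989}{2} = - \frac{38019}{2}$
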